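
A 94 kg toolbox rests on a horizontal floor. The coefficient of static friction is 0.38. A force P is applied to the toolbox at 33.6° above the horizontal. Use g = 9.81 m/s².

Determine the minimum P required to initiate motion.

N = m g − P sin α (the pull lifts the toolbox).
At impending slip, P cos α = μ_s N = μ_s (m g − P sin α).
Solving: P (cos α + μ_s sin α) = μ_s m g → P = 0.38×922/(cos 33.6° + 0.38 sin 33.6°) = 350/1.043 = 336 N.

P ≈ 336 N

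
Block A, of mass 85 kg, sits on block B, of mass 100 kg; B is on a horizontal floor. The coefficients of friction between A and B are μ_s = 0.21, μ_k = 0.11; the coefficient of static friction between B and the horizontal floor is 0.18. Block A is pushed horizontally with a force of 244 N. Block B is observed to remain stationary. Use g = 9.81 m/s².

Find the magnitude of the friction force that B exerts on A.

Normal force at the A–B interface: N₁ = m_A g = 833.9 N.
Maximum static friction on A from B: μ_s N₁ = 0.21×833.9 = 175.1 N.
P = 244 N exceeds that limit, so A slips over B and the interface friction becomes kinetic: f₁ = μ_k N₁ = 0.11×833.9 = 91.7 N.
By Newton's third law B feels 91.7 N forward from A. With B stationary, the floor's static friction on B balances it: f₂ = 91.7 N (well within μ_s(m_A+m_B)g = 326.7 N).

f ≈ 91.7 N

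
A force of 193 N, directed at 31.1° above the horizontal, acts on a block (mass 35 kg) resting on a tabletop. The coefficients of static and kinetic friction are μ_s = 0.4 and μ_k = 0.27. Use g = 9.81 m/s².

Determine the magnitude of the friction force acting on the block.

Vertical equilibrium gives N = m g − P sin α = 243.7 N.
For equilibrium, f = P cos α = 193×cos 31.1° = 165.3 N.
μ_s N = 0.4 × 243.7 = 97.46 N.
165.3 > 97.46 N → the block slides; f = μ_k N = 0.27×243.7 = 65.8 N.

f ≈ 65.8 N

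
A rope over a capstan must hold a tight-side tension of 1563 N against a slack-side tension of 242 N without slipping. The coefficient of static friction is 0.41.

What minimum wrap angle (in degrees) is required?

T₂/T₁ = e^{μβ} → β = ln(T₂/T₁)/μ.
β = ln(1563/242)/0.41 = 1.865/0.41 = 4.55 rad.
In degrees: β = 4.55 × 180/π = 261°.

β_min ≈ 261°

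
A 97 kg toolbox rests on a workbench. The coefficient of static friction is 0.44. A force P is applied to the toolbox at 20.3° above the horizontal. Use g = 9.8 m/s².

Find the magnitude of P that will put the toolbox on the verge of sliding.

P ≈ 384 N

N = m g − P sin α (the pull lifts the toolbox).
At impending slip, P cos α = μ_s N = μ_s (m g − P sin α).
Solving: P (cos α + μ_s sin α) = μ_s m g → P = 0.44×951/(cos 20.3° + 0.44 sin 20.3°) = 418/1.091 = 384 N.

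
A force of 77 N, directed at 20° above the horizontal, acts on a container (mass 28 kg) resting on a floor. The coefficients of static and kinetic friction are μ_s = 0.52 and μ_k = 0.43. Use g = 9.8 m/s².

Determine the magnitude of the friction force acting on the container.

f ≈ 72.4 N

Vertical equilibrium gives N = m g − P sin α = 248.1 N.
The horizontal driving force is P cos α = 72.36 N, so equilibrium needs friction f = 72.36 N.
μ_s N = 0.52 × 248.1 = 129 N.
72.36 ≤ 129 N → static; friction equals the required 72.4 N.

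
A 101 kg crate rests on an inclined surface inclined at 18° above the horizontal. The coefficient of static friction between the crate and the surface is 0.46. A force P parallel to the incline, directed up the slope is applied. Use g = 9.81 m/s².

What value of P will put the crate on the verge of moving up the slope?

P ≈ 740 N

At impending motion up the slope, friction acts down-slope at its limit: f = μ_s N.
P is parallel to the surface, so N = m g cos θ = 942 N.
Along the incline: P = m g sin θ + μ_s N = 306 + 0.46×942 = 740 N.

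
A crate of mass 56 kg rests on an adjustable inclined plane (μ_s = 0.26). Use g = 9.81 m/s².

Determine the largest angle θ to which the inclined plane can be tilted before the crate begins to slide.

θ_max ≈ 14.6°

At the slip threshold, m g sin θ = μ_s · m g cos θ, so tan θ = μ_s.
θ_max = arctan(0.26) = 14.6°.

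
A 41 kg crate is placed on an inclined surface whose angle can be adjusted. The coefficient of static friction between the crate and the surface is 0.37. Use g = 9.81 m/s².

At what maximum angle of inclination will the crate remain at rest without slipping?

At the slip threshold, m g sin θ = μ_s · m g cos θ, so tan θ = μ_s.
θ_max = arctan(0.37) = 20.3°.

θ_max ≈ 20.3°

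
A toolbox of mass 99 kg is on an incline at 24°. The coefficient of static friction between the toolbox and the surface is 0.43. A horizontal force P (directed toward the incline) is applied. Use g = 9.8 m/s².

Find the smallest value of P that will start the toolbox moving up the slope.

At impending motion up the slope, friction acts down-slope at its limit: f = μ_s N.
Perpendicular to the incline: N = m g cos θ + P sin θ.
Along the incline: P cos θ = m g sin θ + μ_s N = m g sin θ + μ_s (m g cos θ + P sin θ).
Solving, P (cos θ − μ_s sin θ) = m g (sin θ + μ_s cos θ), so P = 99×9.8×(sin 24° + 0.43 cos 24°)/(cos 24° − 0.43 sin 24°) = 970×0.7996/0.7386 = 1050 N.

P ≈ 1050 N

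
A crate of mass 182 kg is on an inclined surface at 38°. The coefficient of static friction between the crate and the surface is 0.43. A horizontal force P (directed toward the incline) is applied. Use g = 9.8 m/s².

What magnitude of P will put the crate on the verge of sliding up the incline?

P ≈ 3250 N

At impending motion up the slope, friction acts down-slope at its limit: f = μ_s N.
Perpendicular to the incline: N = m g cos θ + P sin θ.
Along the incline: P cos θ = m g sin θ + μ_s N = m g sin θ + μ_s (m g cos θ + P sin θ).
Solving, P (cos θ − μ_s sin θ) = m g (sin θ + μ_s cos θ), so P = 182×9.8×(sin 38° + 0.43 cos 38°)/(cos 38° − 0.43 sin 38°) = 1780×0.9545/0.5233 = 3250 N.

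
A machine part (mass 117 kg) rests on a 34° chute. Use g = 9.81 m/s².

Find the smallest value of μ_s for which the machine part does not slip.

μ_s,min ≈ 0.675

At the slip threshold m g sin θ = μ_s m g cos θ, so μ_s,min = tan θ.
μ_s,min = tan 34° = 0.675.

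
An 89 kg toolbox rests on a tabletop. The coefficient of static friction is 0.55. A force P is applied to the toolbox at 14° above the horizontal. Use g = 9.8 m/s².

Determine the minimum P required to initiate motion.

N = m g − P sin α (the pull lifts the toolbox).
At impending slip, P cos α = μ_s N = μ_s (m g − P sin α).
Solving: P (cos α + μ_s sin α) = μ_s m g → P = 0.55×872/(cos 14° + 0.55 sin 14°) = 480/1.103 = 435 N.

P ≈ 435 N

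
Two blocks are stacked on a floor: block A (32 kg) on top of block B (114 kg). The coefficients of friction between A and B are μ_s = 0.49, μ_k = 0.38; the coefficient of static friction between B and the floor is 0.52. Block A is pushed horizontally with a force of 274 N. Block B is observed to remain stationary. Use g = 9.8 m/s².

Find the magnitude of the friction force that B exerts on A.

f ≈ 119 N

Normal force at the A–B interface: N₁ = m_A g = 313.6 N.
So the A–B interface can sustain at most μ_s N₁ = 153.7 N of static friction.
Since P = 274 N > 153.7 N, A slides on B; the A–B friction is kinetic: f₁ = μ_k N₁ = 0.38×313.6 = 119 N.
B experiences an equal 119 N forward from A (third law). B is in equilibrium, so the floor supplies f₂ = 119 N of static friction (limit μ_s(m_A+m_B)g = 744 N, not exceeded).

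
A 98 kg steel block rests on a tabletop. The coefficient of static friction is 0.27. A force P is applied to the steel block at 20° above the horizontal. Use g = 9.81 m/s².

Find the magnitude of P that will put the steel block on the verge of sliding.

N = m g − P sin α (the pull lifts the steel block).
At impending slip, P cos α = μ_s N = μ_s (m g − P sin α).
Solving: P (cos α + μ_s sin α) = μ_s m g → P = 0.27×961/(cos 20° + 0.27 sin 20°) = 260/1.032 = 252 N.

P ≈ 252 N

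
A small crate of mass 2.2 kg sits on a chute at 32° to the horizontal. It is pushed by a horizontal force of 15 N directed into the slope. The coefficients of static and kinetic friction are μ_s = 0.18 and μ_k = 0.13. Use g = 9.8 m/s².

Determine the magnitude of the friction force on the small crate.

Normal direction: N = m g cos θ + P sin θ = 26.23 N.
Parallel to the incline: P cos θ − m g sin θ = 12.72 − 11.43 = 1.296 N; the friction needed to balance this is 1.296 N acting down the slope.
Maximum static friction: μ_s N = 0.18 × 26.23 = 4.722 N.
Since 1.296 N is within the 4.722 N limit, the small crate stays put and friction is exactly 1.3 N.

f ≈ 1.3 N (down the incline)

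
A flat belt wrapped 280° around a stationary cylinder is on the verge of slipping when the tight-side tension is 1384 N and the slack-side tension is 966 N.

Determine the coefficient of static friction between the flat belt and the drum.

μ ≈ 0.0736

T₂/T₁ = e^{μβ} → μ = ln(T₂/T₁)/β.
β = 280° = 4.887 rad.
μ = ln(1384/966)/4.887 = ln(1.433)/4.887 = 0.0736.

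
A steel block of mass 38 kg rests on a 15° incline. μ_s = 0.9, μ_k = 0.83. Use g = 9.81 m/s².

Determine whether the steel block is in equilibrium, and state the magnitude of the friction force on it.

N = m g cos θ = 360 N.
Down-slope weight component: m g sin θ = 96.5 N.
μ_s N = 324 N.
96.5 ≤ 324 N, so it stays put; friction = 96.5 N.

f ≈ 96.5 N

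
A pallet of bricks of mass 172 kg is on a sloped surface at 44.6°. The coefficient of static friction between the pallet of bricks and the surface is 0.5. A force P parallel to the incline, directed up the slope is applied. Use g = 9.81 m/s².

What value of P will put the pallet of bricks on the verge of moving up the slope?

At impending motion up the slope, friction acts down-slope at its limit: f = μ_s N.
P is parallel to the surface, so N = m g cos θ = 1200 N.
Along the incline: P = m g sin θ + μ_s N = 1180 + 0.5×1200 = 1790 N.

P ≈ 1790 N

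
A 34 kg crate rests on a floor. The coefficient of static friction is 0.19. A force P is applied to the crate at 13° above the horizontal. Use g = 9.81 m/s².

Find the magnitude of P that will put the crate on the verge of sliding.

P ≈ 62.3 N

N = m g − P sin α (the pull lifts the crate).
At impending slip, P cos α = μ_s N = μ_s (m g − P sin α).
Solving: P (cos α + μ_s sin α) = μ_s m g → P = 0.19×334/(cos 13° + 0.19 sin 13°) = 63.4/1.017 = 62.3 N.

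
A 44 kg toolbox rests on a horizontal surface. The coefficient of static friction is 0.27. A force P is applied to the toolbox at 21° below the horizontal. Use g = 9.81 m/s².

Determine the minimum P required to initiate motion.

N = m g + P sin α (the push presses the toolbox into the horizontal surface).
At impending slip, P cos α = μ_s N = μ_s (m g + P sin α).
Solving: P (cos α − μ_s sin α) = μ_s m g → P = 0.27×432/(cos 21° − 0.27 sin 21°) = 117/0.8368 = 139 N.

P ≈ 139 N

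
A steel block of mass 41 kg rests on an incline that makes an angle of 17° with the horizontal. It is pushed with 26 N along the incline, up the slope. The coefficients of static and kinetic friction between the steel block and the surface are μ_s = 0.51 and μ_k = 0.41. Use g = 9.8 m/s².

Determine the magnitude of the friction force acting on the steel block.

Normal force: N = m g cos θ = 41 × 9.8 × cos 17° = 384.2 N.
Parallel to the incline, ΣF = 0 gives f = m g sin θ − P = 117.5 − 26 = 91.47 N (up-slope positive).
Maximum static friction available: μ_s N = 0.51 × 384.2 = 196 N.
Since |91.47| ≤ 196 N, no slip — friction simply equals what equilibrium demands.

f ≈ 91.5 N (up the incline)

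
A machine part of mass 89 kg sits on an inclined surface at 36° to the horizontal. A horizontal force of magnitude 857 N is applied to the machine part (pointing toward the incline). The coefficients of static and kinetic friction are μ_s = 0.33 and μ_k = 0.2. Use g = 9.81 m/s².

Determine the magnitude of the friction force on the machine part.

f ≈ 180 N (down the incline)

Normal direction: N = m g cos θ + P sin θ = 1210 N.
Parallel to the incline: P cos θ − m g sin θ = 693.3 − 513.2 = 180.1 N; the friction needed to balance this is 180.1 N acting down the slope.
The limit of static friction is μ_s N = 399.3 N.
Since 180.1 N is within the 399.3 N limit, the machine part stays put and friction is exactly 180 N.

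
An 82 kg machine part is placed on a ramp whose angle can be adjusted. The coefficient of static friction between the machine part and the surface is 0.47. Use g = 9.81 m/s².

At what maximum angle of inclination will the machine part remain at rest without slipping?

θ_max ≈ 25.2°

At the slip threshold, m g sin θ = μ_s · m g cos θ, so tan θ = μ_s.
θ_max = arctan(0.47) = 25.2°.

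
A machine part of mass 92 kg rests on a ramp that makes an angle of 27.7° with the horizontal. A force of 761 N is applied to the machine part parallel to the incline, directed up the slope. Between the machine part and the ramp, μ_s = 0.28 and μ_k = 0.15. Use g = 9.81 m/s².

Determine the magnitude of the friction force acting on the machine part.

f ≈ 120 N (down the incline)

Perpendicular to the surface, N = m g cos θ = 92·9.81·cos 27.7° = 799.1 N.
The friction needed for equilibrium is m g sin θ − P = 419.5 − 761 = -341.5 N, measured positive up-slope.
Maximum static friction available: μ_s N = 0.28 × 799.1 = 223.7 N.
|-341.5| exceeds 223.7 N, so the machine part slips up-slope; friction is kinetic, f = μ_k N = 0.15×799.1 = 120 N.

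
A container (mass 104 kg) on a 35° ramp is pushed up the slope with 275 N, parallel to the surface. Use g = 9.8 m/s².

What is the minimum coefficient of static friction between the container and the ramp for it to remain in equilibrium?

N = m g cos θ = 834.9 N.
Friction must make up the shortfall along the incline: f = m g sin θ − P = 584.6 − 275 = 309.6 N.
At the threshold f = μ_s N, so μ_s,min = 309.6/834.9 = 0.371.

μ_s,min ≈ 0.371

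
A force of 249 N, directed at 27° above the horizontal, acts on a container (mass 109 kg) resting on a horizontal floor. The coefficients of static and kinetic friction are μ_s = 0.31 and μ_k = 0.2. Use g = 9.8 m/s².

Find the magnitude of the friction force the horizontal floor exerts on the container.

N = m g − P sin α = 1068 − 249×sin 27° = 955.2 N.
Horizontally, friction must balance P cos α = 221.9 N.
μ_s N = 0.31 × 955.2 = 296.1 N.
Since 221.9 N does not exceed the limit, the container stays at rest and f = 222 N.

f ≈ 222 N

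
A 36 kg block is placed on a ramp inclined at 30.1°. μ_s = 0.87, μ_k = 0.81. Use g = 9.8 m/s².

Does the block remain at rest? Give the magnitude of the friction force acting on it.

N = m g cos θ = 305 N.
Down-slope weight component: m g sin θ = 177 N.
μ_s N = 266 N.
177 ≤ 266 N, so it stays put; friction = 177 N.

f ≈ 177 N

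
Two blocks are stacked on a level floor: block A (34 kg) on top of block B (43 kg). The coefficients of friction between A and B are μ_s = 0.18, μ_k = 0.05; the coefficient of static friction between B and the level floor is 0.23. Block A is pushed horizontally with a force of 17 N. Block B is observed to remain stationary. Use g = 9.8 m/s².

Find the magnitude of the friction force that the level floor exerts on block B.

Between the blocks, N₁ = m_A g = 333.2 N.
Maximum static friction on A from B: μ_s N₁ = 0.18×333.2 = 59.98 N.
Since P = 17 N ≤ 59.98 N, A does not slip on B; friction on A equals P = 17 N.
B experiences an equal 17 N forward from A (third law). B is in equilibrium, so the floor supplies f₂ = 17 N of static friction (limit μ_s(m_A+m_B)g = 173.6 N, not exceeded).

f ≈ 17 N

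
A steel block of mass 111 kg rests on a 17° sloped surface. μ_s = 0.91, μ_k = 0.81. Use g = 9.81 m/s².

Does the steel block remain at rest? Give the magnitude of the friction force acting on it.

N = m g cos θ = 1040 N.
Down-slope weight component: m g sin θ = 318 N.
μ_s N = 948 N.
318 ≤ 948 N, so it stays put; friction = 318 N.

f ≈ 318 N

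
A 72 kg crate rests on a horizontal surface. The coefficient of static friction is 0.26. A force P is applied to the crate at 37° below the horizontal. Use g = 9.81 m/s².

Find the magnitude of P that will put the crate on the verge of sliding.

N = m g + P sin α (the push presses the crate into the horizontal surface).
At impending slip, P cos α = μ_s N = μ_s (m g + P sin α).
Solving: P (cos α − μ_s sin α) = μ_s m g → P = 0.26×706/(cos 37° − 0.26 sin 37°) = 184/0.6422 = 286 N.

P ≈ 286 N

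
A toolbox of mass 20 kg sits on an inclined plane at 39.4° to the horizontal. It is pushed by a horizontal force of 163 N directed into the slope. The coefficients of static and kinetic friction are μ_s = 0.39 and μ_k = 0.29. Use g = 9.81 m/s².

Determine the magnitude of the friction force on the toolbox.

Normal direction: N = m g cos θ + P sin θ = 255.1 N.
Along the incline, the net driving force (taking up-slope positive) is P cos θ − m g sin θ = 126 − 124.5 = 1.421 N, so equilibrium requires friction f = -1.421 N (down-slope).
Maximum static friction: μ_s N = 0.39 × 255.1 = 99.48 N.
|f_req| = 1.421 ≤ 99.48 N → the toolbox is in equilibrium; friction equals the required value.

f ≈ 1.42 N (down the incline)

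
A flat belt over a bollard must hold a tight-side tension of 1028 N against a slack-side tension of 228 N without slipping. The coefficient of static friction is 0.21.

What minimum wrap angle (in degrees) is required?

β_min ≈ 411°

T₂/T₁ = e^{μβ} → β = ln(T₂/T₁)/μ.
β = ln(1028/228)/0.21 = 1.506/0.21 = 7.172 rad.
In degrees: β = 7.172 × 180/π = 411°.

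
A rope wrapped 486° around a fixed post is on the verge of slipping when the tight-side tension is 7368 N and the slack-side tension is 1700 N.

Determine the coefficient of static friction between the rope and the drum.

μ ≈ 0.173

T₂/T₁ = e^{μβ} → μ = ln(T₂/T₁)/β.
β = 486° = 8.482 rad.
μ = ln(7368/1700)/8.482 = ln(4.334)/8.482 = 0.173.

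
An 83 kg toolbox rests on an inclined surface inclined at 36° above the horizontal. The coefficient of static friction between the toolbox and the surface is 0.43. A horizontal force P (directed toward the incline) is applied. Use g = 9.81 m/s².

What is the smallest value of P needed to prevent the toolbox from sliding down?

The toolbox tends to slide down (tan θ > μ_s), so at the point of impending slip friction acts up-slope at its limit: f = μ_s N.
Perpendicular to the incline: N = m g cos θ + P sin θ.
Along the incline: P cos θ + μ_s N = m g sin θ, i.e. P cos θ + μ_s (m g cos θ + P sin θ) = m g sin θ.
Solving, P (cos θ + μ_s sin θ) = m g (sin θ − μ_s cos θ), so P = 814×0.2399/1.062 = 184 N.

P_min ≈ 184 N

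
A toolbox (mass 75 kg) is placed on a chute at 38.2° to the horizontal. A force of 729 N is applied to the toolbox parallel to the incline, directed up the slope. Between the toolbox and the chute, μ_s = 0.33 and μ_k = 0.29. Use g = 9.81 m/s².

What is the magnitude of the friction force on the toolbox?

f ≈ 168 N (down the incline)

Normal force: N = m g cos θ = 75 × 9.81 × cos 38.2° = 578.2 N.
For equilibrium along the incline the friction force must supply f = m g sin θ − P = 455 − 729 = -274 N (positive meaning up-slope).
The static-friction ceiling is μ_s N = 0.33 × 578.2 = 190.8 N.
|-274| exceeds 190.8 N, so the toolbox slips up-slope; friction is kinetic, f = μ_k N = 0.29×578.2 = 168 N.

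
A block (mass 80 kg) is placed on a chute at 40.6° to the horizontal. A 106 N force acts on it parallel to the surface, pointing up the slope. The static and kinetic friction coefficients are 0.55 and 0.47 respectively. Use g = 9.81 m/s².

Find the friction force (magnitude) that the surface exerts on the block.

Perpendicular to the surface, N = m g cos θ = 80·9.81·cos 40.6° = 595.9 N.
The friction needed for equilibrium is m g sin θ − P = 510.7 − 106 = 404.7 N, measured positive up-slope.
Maximum static friction available: μ_s N = 0.55 × 595.9 = 327.7 N.
Since |404.7| > 327.7 N, static friction cannot hold it; the block slides down the incline and kinetic friction applies: f = μ_k N = 0.47 × 595.9 = 280 N.

f ≈ 280 N (up the incline)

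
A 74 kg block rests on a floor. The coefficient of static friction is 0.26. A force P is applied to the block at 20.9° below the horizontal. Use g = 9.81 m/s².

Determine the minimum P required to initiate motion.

N = m g + P sin α (the push presses the block into the floor).
At impending slip, P cos α = μ_s N = μ_s (m g + P sin α).
Solving: P (cos α − μ_s sin α) = μ_s m g → P = 0.26×726/(cos 20.9° − 0.26 sin 20.9°) = 189/0.8415 = 224 N.

P ≈ 224 N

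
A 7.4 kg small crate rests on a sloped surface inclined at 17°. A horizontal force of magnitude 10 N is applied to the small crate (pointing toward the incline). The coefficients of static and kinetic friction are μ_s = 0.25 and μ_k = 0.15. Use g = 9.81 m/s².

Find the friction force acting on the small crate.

f ≈ 11.7 N (up the incline)

The horizontal push has a component P sin θ into the surface, so N = m g cos θ + P sin θ = 69.42 + 2.924 = 72.35 N.
Along the incline, the net driving force (taking up-slope positive) is P cos θ − m g sin θ = 9.563 − 21.22 = -11.66 N, so equilibrium requires friction f = 11.66 N (up-slope).
Maximum static friction: μ_s N = 0.25 × 72.35 = 18.09 N.
|f_req| = 11.66 ≤ 18.09 N → the small crate is in equilibrium; friction equals the required value.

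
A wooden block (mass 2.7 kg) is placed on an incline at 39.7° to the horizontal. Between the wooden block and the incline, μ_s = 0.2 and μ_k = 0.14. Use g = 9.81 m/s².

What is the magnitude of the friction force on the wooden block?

The normal reaction is N = m g cos θ = 20.38 N.
Along the slope the weight component is m g sin θ = 16.92 N; friction must supply exactly this, acting up-slope.
Static friction can supply at most μ_s N = 4.076 N.
|16.92| exceeds 4.076 N, so the wooden block slips down-slope; friction is kinetic, f = μ_k N = 0.14×20.38 = 2.85 N.

f ≈ 2.85 N (up the incline)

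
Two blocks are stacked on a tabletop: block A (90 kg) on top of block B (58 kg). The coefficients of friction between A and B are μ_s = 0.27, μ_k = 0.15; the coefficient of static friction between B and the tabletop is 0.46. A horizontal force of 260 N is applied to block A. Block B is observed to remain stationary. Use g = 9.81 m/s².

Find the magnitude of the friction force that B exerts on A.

The normal force B exerts on A is simply A's weight, N₁ = 882.9 N.
So the A–B interface can sustain at most μ_s N₁ = 238.4 N of static friction.
P = 260 N exceeds that limit, so A slips over B and the interface friction becomes kinetic: f₁ = μ_k N₁ = 0.15×882.9 = 132 N.
B experiences an equal 132 N forward from A (third law). B is in equilibrium, so the floor supplies f₂ = 132 N of static friction (limit μ_s(m_A+m_B)g = 667.9 N, not exceeded).

f ≈ 132 N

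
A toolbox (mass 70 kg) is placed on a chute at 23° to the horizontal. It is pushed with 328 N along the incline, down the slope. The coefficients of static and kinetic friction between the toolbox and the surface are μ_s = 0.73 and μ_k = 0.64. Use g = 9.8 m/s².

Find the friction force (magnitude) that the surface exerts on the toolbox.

f ≈ 404 N (up the incline)

The normal reaction is N = m g cos θ = 631.5 N.
The friction needed for equilibrium is m g sin θ + P = 268 + 328 = 596 N, measured positive up-slope.
Static friction can supply at most μ_s N = 461 N.
|596| exceeds 461 N, so the toolbox slips down-slope; friction is kinetic, f = μ_k N = 0.64×631.5 = 404 N.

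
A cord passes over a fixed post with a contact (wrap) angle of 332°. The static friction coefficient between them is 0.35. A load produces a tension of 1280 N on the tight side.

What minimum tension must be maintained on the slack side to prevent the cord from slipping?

Capstan equation at impending slip: T_tight/T_slack = e^{μβ}.
β = 332° = 5.794 rad; e^{μβ} = e^{0.35×5.794} = 7.599.
T_slack = T_tight / e^{μβ} = 1280 / 7.599 = 168 N.

T_min ≈ 168 N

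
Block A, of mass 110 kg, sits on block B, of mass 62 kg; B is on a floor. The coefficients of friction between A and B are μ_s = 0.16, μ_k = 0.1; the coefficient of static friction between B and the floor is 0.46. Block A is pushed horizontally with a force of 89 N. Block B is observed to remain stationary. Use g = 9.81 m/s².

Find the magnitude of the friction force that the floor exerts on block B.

Between the blocks, N₁ = m_A g = 1079 N.
Maximum static friction on A from B: μ_s N₁ = 0.16×1079 = 172.7 N.
Since P = 89 N ≤ 172.7 N, A does not slip on B; friction on A equals P = 89 N.
B experiences an equal 89 N forward from A (third law). B is in equilibrium, so the floor supplies f₂ = 89 N of static friction (limit μ_s(m_A+m_B)g = 776.2 N, not exceeded).

f ≈ 89 N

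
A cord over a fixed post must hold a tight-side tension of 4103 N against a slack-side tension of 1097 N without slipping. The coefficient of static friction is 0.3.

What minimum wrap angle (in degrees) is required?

β_min ≈ 252°

T₂/T₁ = e^{μβ} → β = ln(T₂/T₁)/μ.
β = ln(4103/1097)/0.3 = 1.319/0.3 = 4.397 rad.
In degrees: β = 4.397 × 180/π = 252°.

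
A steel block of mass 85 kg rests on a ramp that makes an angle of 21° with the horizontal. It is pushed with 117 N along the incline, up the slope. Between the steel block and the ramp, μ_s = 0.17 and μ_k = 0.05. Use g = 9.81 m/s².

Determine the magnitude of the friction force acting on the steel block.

The normal reaction is N = m g cos θ = 778.5 N.
For equilibrium along the incline the friction force must supply f = m g sin θ − P = 298.8 − 117 = 181.8 N (positive meaning up-slope).
The static-friction ceiling is μ_s N = 0.17 × 778.5 = 132.3 N.
Since |181.8| > 132.3 N, static friction cannot hold it; the steel block slides down the incline and kinetic friction applies: f = μ_k N = 0.05 × 778.5 = 38.9 N.

f ≈ 38.9 N (up the incline)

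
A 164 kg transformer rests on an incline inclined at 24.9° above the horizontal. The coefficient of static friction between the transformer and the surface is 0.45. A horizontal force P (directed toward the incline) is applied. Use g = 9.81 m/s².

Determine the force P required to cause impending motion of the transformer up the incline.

P ≈ 1860 N

At impending motion up the slope, friction acts down-slope at its limit: f = μ_s N.
Perpendicular to the incline: N = m g cos θ + P sin θ.
Along the incline: P cos θ = m g sin θ + μ_s N = m g sin θ + μ_s (m g cos θ + P sin θ).
Solving, P (cos θ − μ_s sin θ) = m g (sin θ + μ_s cos θ), so P = 164×9.81×(sin 24.9° + 0.45 cos 24.9°)/(cos 24.9° − 0.45 sin 24.9°) = 1610×0.8292/0.7176 = 1860 N.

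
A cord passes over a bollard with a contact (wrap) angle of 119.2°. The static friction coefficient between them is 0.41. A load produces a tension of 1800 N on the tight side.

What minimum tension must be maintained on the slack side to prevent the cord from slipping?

Capstan equation at impending slip: T_tight/T_slack = e^{μβ}.
β = 119.2° = 2.08 rad; e^{μβ} = e^{0.41×2.08} = 2.347.
T_slack = T_tight / e^{μβ} = 1800 / 2.347 = 767 N.

T_min ≈ 767 N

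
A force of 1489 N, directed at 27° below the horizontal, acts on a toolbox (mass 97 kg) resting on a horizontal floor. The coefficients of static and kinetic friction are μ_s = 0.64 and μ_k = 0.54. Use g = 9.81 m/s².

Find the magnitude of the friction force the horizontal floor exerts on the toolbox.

Vertical equilibrium gives N = m g + P sin α = 1628 N.
Horizontally, friction must balance P cos α = 1327 N.
μ_s N = 0.64 × 1628 = 1042 N.
The required friction exceeds μ_s N, so the toolbox moves and f = μ_k N = 879 N.

f ≈ 879 N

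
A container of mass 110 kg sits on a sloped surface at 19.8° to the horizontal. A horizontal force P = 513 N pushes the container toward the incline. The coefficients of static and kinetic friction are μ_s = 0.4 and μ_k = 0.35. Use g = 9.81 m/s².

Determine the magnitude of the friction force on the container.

f ≈ 117 N (down the incline)

Resolve perpendicular to the incline: N = m g cos θ + P sin θ = 110×9.81×cos 19.8° + 513×sin 19.8° = 1189 N.
Along the incline, the net driving force (taking up-slope positive) is P cos θ − m g sin θ = 482.7 − 365.5 = 117.1 N, so equilibrium requires friction f = -117.1 N (down-slope).
Maximum static friction: μ_s N = 0.4 × 1189 = 475.6 N.
|f_req| = 117.1 ≤ 475.6 N → the container is in equilibrium; friction equals the required value.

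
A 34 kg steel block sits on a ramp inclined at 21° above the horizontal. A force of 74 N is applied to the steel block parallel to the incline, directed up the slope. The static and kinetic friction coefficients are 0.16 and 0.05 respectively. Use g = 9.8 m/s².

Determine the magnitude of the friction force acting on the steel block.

f ≈ 45.4 N (up the incline)

Perpendicular to the surface, N = m g cos θ = 34·9.8·cos 21° = 311.1 N.
Parallel to the incline, ΣF = 0 gives f = m g sin θ − P = 119.4 − 74 = 45.41 N (up-slope positive).
Static friction can supply at most μ_s N = 49.77 N.
Since |45.41| ≤ 49.77 N, static friction is sufficient; f equals the required value, not μ_s N.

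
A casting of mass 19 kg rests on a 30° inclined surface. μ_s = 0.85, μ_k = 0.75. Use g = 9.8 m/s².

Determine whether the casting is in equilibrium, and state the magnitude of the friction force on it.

f ≈ 93.1 N

N = m g cos θ = 161 N.
Down-slope weight component: m g sin θ = 93.1 N.
μ_s N = 137 N.
93.1 ≤ 137 N, so it stays put; friction = 93.1 N.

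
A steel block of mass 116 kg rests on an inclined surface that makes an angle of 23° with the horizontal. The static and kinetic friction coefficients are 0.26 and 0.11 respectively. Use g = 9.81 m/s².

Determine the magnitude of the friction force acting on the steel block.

The normal reaction is N = m g cos θ = 1047 N.
For equilibrium along the incline, friction must balance the weight component: f = m g sin θ = 444.6 N up the slope.
The static-friction ceiling is μ_s N = 0.26 × 1047 = 272.3 N.
Since |444.6| > 272.3 N, static friction cannot hold it; the steel block slides down the incline and kinetic friction applies: f = μ_k N = 0.11 × 1047 = 115 N.

f ≈ 115 N (up the incline)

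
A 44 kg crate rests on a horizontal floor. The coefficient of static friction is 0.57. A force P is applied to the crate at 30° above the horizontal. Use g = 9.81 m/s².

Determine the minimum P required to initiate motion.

N = m g − P sin α (the pull lifts the crate).
At impending slip, P cos α = μ_s N = μ_s (m g − P sin α).
Solving: P (cos α + μ_s sin α) = μ_s m g → P = 0.57×432/(cos 30° + 0.57 sin 30°) = 246/1.151 = 214 N.

P ≈ 214 N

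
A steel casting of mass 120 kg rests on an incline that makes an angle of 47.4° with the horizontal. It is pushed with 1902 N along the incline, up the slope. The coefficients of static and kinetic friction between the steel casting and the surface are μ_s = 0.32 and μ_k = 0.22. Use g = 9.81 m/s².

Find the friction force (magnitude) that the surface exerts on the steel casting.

Perpendicular to the surface, N = m g cos θ = 120·9.81·cos 47.4° = 796.8 N.
Parallel to the incline, ΣF = 0 gives f = m g sin θ − P = 866.5 − 1902 = -1035 N (up-slope positive).
Maximum static friction available: μ_s N = 0.32 × 796.8 = 255 N.
Since |-1035| > 255 N, static friction cannot hold it; the steel casting slides up the incline and kinetic friction applies: f = μ_k N = 0.22 × 796.8 = 175 N.

f ≈ 175 N (down the incline)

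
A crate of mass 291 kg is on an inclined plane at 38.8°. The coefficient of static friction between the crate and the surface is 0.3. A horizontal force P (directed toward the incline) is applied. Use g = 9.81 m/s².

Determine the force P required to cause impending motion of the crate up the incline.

P ≈ 4150 N

At impending motion up the slope, friction acts down-slope at its limit: f = μ_s N.
Perpendicular to the incline: N = m g cos θ + P sin θ.
Along the incline: P cos θ = m g sin θ + μ_s N = m g sin θ + μ_s (m g cos θ + P sin θ).
Solving, P (cos θ − μ_s sin θ) = m g (sin θ + μ_s cos θ), so P = 291×9.81×(sin 38.8° + 0.3 cos 38.8°)/(cos 38.8° − 0.3 sin 38.8°) = 2850×0.8604/0.5914 = 4150 N.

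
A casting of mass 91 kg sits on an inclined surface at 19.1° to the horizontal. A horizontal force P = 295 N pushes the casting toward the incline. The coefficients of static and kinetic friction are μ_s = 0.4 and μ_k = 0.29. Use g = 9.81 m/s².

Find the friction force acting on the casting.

f ≈ 13.4 N (up the incline)

The horizontal push has a component P sin θ into the surface, so N = m g cos θ + P sin θ = 843.6 + 96.53 = 940.1 N.
Along the incline, the net driving force (taking up-slope positive) is P cos θ − m g sin θ = 278.8 − 292.1 = -13.35 N, so equilibrium requires friction f = 13.35 N (up-slope).
Maximum static friction: μ_s N = 0.4 × 940.1 = 376 N.
|f_req| = 13.35 ≤ 376 N → the casting is in equilibrium; friction equals the required value.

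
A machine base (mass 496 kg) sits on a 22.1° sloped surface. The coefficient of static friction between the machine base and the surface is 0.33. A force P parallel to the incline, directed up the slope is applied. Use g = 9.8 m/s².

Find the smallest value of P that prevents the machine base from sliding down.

The machine base tends to slide down (tan θ > μ_s), so at the point of impending slip friction acts up-slope at its limit: f = μ_s N.
P is parallel to the surface, so N = m g cos θ = 4500 N.
Along the incline: P + μ_s N = m g sin θ, so P = 1830 − 0.33×4500 = 343 N.

P_min ≈ 343 N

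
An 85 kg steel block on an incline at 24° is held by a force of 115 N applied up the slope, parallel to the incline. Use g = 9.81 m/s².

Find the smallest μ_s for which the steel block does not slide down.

N = m g cos θ = 761.8 N.
Friction must make up the shortfall along the incline: f = m g sin θ − P = 339.2 − 115 = 224.2 N.
At the threshold f = μ_s N, so μ_s,min = 224.2/761.8 = 0.294.

μ_s,min ≈ 0.294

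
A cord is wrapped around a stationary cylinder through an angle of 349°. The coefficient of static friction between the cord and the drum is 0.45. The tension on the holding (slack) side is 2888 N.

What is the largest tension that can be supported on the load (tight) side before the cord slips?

At impending slip the capstan equation gives T₂/T₁ = e^{μβ} with β in radians.
β = 349° × π/180 = 6.091 rad.
e^{μβ} = e^{0.45×6.091} = 15.5.
T₂ = T₁ · e^{μβ} = 2888 × 15.5 = 44800 N.

T_max ≈ 44800 N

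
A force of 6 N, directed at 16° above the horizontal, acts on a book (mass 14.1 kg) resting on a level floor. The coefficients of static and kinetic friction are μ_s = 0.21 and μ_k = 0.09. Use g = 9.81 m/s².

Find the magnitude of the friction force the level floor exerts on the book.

The vertical component of P reduces the normal force: N = m g − P sin α = 138.3 − 1.654 = 136.7 N.
The horizontal driving force is P cos α = 5.768 N, so equilibrium needs friction f = 5.768 N.
μ_s N = 0.21 × 136.7 = 28.7 N.
5.768 ≤ 28.7 N → static; friction equals the required 5.77 N.

f ≈ 5.77 N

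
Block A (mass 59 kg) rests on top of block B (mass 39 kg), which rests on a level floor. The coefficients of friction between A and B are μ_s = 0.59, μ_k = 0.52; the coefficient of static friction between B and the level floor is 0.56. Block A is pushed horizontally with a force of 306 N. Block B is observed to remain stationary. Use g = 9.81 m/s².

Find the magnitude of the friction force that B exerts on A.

f ≈ 306 N

Normal force at the A–B interface: N₁ = m_A g = 578.8 N.
Maximum static friction on A from B: μ_s N₁ = 0.59×578.8 = 341.5 N.
P = 306 N is within that limit, so A and B move together (both at rest); the A–B friction is simply f₁ = P = 306 N.
By Newton's third law B feels 306 N forward from A. With B stationary, the floor's static friction on B balances it: f₂ = 306 N (well within μ_s(m_A+m_B)g = 538.4 N).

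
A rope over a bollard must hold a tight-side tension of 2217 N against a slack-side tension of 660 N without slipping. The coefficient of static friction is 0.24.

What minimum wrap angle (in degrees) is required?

T₂/T₁ = e^{μβ} → β = ln(T₂/T₁)/μ.
β = ln(2217/660)/0.24 = 1.212/0.24 = 5.049 rad.
In degrees: β = 5.049 × 180/π = 289°.

β_min ≈ 289°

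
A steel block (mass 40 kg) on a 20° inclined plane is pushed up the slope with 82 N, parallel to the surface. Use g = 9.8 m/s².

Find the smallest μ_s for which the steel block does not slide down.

μ_s,min ≈ 0.141

N = m g cos θ = 368.4 N.
Friction must make up the shortfall along the incline: f = m g sin θ − P = 134.1 − 82 = 52.07 N.
At the threshold f = μ_s N, so μ_s,min = 52.07/368.4 = 0.141.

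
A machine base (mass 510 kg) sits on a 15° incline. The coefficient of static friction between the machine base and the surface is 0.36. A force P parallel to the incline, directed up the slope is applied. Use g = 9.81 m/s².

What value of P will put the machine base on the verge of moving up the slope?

At impending motion up the slope, friction acts down-slope at its limit: f = μ_s N.
P is parallel to the surface, so N = m g cos θ = 4830 N.
Along the incline: P = m g sin θ + μ_s N = 1290 + 0.36×4830 = 3030 N.

P ≈ 3030 N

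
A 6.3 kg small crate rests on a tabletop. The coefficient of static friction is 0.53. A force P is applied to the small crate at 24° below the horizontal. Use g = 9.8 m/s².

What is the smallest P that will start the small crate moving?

N = m g + P sin α (the push presses the small crate into the tabletop).
At impending slip, P cos α = μ_s N = μ_s (m g + P sin α).
Solving: P (cos α − μ_s sin α) = μ_s m g → P = 0.53×61.7/(cos 24° − 0.53 sin 24°) = 32.7/0.698 = 46.9 N.

P ≈ 46.9 N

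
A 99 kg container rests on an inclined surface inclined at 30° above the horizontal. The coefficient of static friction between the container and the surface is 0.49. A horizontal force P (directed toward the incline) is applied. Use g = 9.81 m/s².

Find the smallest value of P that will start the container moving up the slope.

P ≈ 1450 N

At impending motion up the slope, friction acts down-slope at its limit: f = μ_s N.
Perpendicular to the incline: N = m g cos θ + P sin θ.
Along the incline: P cos θ = m g sin θ + μ_s N = m g sin θ + μ_s (m g cos θ + P sin θ).
Solving, P (cos θ − μ_s sin θ) = m g (sin θ + μ_s cos θ), so P = 99×9.81×(sin 30° + 0.49 cos 30°)/(cos 30° − 0.49 sin 30°) = 971×0.9244/0.621 = 1450 N.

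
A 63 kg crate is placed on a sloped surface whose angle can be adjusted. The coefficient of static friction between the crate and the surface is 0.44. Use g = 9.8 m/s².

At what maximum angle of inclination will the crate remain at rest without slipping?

θ_max ≈ 23.7°

At the slip threshold, m g sin θ = μ_s · m g cos θ, so tan θ = μ_s.
θ_max = arctan(0.44) = 23.7°.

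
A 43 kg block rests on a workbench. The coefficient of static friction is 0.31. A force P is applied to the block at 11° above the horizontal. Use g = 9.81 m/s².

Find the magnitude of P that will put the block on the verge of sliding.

P ≈ 126 N

N = m g − P sin α (the pull lifts the block).
At impending slip, P cos α = μ_s N = μ_s (m g − P sin α).
Solving: P (cos α + μ_s sin α) = μ_s m g → P = 0.31×422/(cos 11° + 0.31 sin 11°) = 131/1.041 = 126 N.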